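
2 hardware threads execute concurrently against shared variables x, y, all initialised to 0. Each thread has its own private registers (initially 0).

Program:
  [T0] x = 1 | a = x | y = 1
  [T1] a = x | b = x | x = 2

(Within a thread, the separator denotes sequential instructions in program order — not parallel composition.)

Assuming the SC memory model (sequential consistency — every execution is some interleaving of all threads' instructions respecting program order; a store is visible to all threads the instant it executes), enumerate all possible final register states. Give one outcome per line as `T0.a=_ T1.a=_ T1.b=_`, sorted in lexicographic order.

outcome vector order: (T0.a,T1.a,T1.b)
|SC outcomes| = 6

T0.a=1 T1.a=0 T1.b=0
T0.a=1 T1.a=0 T1.b=1
T0.a=1 T1.a=1 T1.b=1
T0.a=2 T1.a=0 T1.b=0
T0.a=2 T1.a=0 T1.b=1
T0.a=2 T1.a=1 T1.b=1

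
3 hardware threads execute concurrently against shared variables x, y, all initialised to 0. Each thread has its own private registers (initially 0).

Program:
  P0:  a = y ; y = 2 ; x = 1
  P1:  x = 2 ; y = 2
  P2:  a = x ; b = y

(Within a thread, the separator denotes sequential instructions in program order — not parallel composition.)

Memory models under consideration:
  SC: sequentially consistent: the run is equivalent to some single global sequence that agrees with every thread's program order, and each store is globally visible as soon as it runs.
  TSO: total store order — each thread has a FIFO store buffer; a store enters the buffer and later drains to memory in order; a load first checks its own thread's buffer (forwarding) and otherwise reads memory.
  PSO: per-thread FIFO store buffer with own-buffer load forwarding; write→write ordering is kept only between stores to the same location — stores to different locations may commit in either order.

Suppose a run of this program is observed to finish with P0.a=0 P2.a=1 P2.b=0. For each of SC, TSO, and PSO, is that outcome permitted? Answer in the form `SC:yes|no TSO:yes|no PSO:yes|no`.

outcome vector order: (P0.a,P2.a,P2.b)
SC (10): 0/0/0; 0/0/2; 0/1/2; 0/2/0; 0/2/2; 2/0/0; 2/0/2; 2/1/2; 2/2/0; 2/2/2
TSO (10): 0/0/0; 0/0/2; 0/1/2; 0/2/0; 0/2/2; 2/0/0; 2/0/2; 2/1/2; 2/2/0; 2/2/2
PSO (11): 0/0/0; 0/0/2; 0/1/0; 0/1/2; 0/2/0; 0/2/2; 2/0/0; 2/0/2; 2/1/2; 2/2/0; 2/2/2
target 0/1/0 ∈ {PSO}

SC:no TSO:no PSO:yes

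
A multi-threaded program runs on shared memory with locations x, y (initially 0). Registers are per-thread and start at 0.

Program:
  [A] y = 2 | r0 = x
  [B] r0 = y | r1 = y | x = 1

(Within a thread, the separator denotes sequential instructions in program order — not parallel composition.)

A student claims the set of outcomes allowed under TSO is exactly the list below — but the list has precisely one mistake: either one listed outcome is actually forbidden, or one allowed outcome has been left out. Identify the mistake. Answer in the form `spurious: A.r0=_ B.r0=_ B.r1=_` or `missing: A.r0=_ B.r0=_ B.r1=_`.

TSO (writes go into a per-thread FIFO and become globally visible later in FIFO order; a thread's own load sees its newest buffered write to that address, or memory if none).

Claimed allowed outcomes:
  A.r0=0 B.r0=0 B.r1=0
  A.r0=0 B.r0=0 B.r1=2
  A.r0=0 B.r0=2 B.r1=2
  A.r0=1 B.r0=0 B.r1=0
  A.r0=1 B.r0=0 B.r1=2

outcome vector order: (A.r0,B.r0,B.r1)
TSO (6): 0/0/0 0/0/2 0/2/2 1/0/0 1/0/2 1/2/2
TSO∖claimed = {1/2/2}

missing: A.r0=1 B.r0=2 B.r1=2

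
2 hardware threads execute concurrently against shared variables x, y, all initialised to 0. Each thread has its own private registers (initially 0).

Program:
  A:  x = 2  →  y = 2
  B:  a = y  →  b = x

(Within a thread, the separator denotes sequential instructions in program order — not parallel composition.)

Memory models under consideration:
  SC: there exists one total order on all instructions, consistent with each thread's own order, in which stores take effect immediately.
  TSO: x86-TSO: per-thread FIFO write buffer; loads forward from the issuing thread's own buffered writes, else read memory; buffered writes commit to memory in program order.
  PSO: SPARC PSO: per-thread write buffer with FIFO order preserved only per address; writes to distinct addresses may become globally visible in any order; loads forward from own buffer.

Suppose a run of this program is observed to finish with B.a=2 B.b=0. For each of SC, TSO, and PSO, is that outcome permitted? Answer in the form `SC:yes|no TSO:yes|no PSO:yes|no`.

SC:no TSO:no PSO:yes

outcome vector order: (B.a,B.b)
under SC → <0 0>, <0 2>, <2 2>
under TSO → <0 0>, <0 2>, <2 2>
under PSO → <0 0>, <0 2>, <2 0>, <2 2>
target <2 0> ∈ {PSO}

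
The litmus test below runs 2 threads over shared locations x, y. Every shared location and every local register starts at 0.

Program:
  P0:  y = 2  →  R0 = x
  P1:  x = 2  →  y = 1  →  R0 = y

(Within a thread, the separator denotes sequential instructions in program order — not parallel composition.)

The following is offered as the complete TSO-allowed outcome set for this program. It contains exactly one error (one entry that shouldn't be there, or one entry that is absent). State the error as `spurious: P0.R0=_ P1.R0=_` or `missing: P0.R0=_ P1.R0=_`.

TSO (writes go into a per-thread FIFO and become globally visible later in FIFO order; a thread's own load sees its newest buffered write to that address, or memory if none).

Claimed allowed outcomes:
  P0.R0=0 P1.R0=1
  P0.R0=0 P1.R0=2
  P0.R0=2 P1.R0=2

outcome vector order: (P0.R0,P1.R0)
TSO: 4 outcomes — {01, 02, 21, 22}
TSO∖claimed = {21}

missing: P0.R0=2 P1.R0=1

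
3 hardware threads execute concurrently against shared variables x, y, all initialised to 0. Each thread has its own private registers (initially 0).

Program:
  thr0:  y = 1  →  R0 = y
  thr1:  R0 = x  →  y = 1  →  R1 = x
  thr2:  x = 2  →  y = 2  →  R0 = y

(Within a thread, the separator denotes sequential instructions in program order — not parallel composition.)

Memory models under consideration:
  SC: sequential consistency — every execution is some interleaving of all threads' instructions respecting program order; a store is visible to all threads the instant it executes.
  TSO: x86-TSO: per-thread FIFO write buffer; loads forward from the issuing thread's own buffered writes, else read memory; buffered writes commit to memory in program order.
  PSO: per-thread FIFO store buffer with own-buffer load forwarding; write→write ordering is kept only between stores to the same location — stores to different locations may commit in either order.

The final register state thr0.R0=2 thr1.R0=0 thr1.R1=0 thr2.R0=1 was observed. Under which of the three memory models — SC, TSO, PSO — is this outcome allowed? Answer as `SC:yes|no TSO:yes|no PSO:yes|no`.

outcome vector order: (thr0.R0,thr1.R0,thr1.R1,thr2.R0)
under SC → (1,0,0,1), (1,0,0,2), (1,0,2,1), (1,0,2,2), (1,2,2,1), (1,2,2,2), (2,0,0,2), (2,0,2,1), (2,0,2,2), (2,2,2,1), (2,2,2,2)
under TSO → (1,0,0,1), (1,0,0,2), (1,0,2,1), (1,0,2,2), (1,2,2,1), (1,2,2,2), (2,0,0,1), (2,0,0,2), (2,0,2,1), (2,0,2,2), (2,2,2,1), (2,2,2,2)
under PSO → (1,0,0,1), (1,0,0,2), (1,0,2,1), (1,0,2,2), (1,2,2,1), (1,2,2,2), (2,0,0,1), (2,0,0,2), (2,0,2,1), (2,0,2,2), (2,2,2,1), (2,2,2,2)
target (2,0,0,1) ∈ {TSO,PSO}

SC:no TSO:yes PSO:yes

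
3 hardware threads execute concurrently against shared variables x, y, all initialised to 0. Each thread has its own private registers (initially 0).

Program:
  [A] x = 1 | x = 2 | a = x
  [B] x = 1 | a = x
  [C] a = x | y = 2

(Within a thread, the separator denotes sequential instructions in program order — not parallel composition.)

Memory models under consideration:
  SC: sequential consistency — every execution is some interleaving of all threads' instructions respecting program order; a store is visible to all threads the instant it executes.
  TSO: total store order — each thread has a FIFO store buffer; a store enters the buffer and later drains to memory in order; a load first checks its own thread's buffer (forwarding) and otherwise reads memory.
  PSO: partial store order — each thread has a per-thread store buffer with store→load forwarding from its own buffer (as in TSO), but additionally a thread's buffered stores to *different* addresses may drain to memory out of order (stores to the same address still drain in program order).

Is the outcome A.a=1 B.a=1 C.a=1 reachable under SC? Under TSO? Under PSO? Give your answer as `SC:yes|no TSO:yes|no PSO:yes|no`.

outcome vector order: (A.a,B.a,C.a)
under SC → 1/1/0; 1/1/1; 1/1/2; 2/1/0; 2/1/1; 2/1/2; 2/2/0; 2/2/1; 2/2/2
under TSO → 1/1/0; 1/1/1; 1/1/2; 2/1/0; 2/1/1; 2/1/2; 2/2/0; 2/2/1; 2/2/2
under PSO → 1/1/0; 1/1/1; 1/1/2; 2/1/0; 2/1/1; 2/1/2; 2/2/0; 2/2/1; 2/2/2
target 1/1/1 ∈ {SC,TSO,PSO}

SC:yes TSO:yes PSO:yes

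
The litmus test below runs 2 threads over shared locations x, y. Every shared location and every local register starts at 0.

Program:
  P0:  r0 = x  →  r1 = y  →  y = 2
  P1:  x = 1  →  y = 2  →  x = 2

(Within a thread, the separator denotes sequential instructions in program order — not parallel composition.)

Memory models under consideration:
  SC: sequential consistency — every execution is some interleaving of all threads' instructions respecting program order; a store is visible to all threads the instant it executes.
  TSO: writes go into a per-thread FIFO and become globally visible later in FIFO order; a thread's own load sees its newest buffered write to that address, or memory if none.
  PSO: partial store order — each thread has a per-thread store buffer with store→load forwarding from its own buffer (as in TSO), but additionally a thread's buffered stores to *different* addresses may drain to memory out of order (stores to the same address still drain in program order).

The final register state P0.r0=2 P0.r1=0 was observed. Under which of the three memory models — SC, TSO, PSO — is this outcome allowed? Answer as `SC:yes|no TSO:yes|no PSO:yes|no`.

SC:no TSO:no PSO:yes

outcome vector order: (P0.r0,P0.r1)
SC: 5 outcomes — {00, 02, 10, 12, 22}
TSO: 5 outcomes — {00, 02, 10, 12, 22}
PSO: 6 outcomes — {00, 02, 10, 12, 20, 22}
target 20 ∈ {PSO}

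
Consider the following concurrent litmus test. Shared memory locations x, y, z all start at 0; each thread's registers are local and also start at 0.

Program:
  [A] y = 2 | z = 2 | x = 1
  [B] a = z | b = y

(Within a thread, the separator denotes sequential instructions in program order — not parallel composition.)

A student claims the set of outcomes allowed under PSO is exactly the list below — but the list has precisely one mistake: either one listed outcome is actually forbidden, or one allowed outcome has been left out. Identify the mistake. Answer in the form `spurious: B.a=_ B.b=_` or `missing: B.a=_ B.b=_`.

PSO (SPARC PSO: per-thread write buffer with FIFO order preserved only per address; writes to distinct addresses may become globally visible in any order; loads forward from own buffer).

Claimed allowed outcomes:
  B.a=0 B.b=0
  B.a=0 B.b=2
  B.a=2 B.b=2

missing: B.a=2 B.b=0

outcome vector order: (B.a,B.b)
[PSO] allowed = {00 02 20 22}
PSO∖claimed = {20}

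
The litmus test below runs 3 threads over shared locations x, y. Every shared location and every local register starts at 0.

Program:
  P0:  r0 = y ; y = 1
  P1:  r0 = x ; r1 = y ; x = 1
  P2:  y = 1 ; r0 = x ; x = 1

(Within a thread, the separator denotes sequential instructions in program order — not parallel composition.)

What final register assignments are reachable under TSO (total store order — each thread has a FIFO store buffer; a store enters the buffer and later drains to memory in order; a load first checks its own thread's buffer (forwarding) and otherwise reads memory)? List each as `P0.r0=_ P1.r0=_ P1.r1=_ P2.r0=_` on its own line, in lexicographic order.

outcome vector order: (P0.r0,P1.r0,P1.r1,P2.r0)
|TSO outcomes| = 10

P0.r0=0 P1.r0=0 P1.r1=0 P2.r0=0
P0.r0=0 P1.r0=0 P1.r1=0 P2.r0=1
P0.r0=0 P1.r0=0 P1.r1=1 P2.r0=0
P0.r0=0 P1.r0=0 P1.r1=1 P2.r0=1
P0.r0=0 P1.r0=1 P1.r1=1 P2.r0=0
P0.r0=1 P1.r0=0 P1.r1=0 P2.r0=0
P0.r0=1 P1.r0=0 P1.r1=0 P2.r0=1
P0.r0=1 P1.r0=0 P1.r1=1 P2.r0=0
P0.r0=1 P1.r0=0 P1.r1=1 P2.r0=1
P0.r0=1 P1.r0=1 P1.r1=1 P2.r0=0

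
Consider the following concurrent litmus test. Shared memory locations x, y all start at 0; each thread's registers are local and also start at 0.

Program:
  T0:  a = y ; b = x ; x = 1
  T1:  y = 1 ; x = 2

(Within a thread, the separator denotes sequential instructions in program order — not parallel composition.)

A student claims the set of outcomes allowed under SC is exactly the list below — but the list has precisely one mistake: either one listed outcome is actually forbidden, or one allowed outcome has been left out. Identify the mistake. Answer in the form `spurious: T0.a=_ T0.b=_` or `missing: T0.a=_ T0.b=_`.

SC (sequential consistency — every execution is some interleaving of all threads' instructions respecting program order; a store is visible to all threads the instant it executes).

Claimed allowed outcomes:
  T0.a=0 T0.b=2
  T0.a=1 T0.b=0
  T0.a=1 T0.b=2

missing: T0.a=0 T0.b=0

outcome vector order: (T0.a,T0.b)
SC: 4 outcomes — {<0 0>; <0 2>; <1 0>; <1 2>}
SC∖claimed = {<0 0>}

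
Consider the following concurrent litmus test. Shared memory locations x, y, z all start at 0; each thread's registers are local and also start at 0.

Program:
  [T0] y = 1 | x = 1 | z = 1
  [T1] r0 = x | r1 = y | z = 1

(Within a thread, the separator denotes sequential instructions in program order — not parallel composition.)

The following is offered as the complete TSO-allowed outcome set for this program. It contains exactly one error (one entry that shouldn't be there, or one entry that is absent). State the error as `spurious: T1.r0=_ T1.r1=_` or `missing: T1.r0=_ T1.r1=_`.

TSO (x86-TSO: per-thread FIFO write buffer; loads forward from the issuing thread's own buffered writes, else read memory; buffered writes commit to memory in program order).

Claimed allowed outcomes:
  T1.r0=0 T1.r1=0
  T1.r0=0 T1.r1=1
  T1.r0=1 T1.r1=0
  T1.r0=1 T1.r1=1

spurious: T1.r0=1 T1.r1=0

outcome vector order: (T1.r0,T1.r1)
[TSO] allowed = {(0,0), (0,1), (1,1)}
claimed∖TSO = {(1,0)}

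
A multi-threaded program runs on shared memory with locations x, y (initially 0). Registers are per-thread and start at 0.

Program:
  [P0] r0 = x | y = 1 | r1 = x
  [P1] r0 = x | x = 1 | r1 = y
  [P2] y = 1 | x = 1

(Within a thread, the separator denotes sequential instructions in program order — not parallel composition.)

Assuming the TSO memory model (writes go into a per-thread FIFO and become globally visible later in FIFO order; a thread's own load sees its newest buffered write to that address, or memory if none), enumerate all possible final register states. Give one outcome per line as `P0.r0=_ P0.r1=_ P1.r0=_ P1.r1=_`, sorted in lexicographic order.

outcome vector order: (P0.r0,P0.r1,P1.r0,P1.r1)
|TSO outcomes| = 9

P0.r0=0 P0.r1=0 P1.r0=0 P1.r1=0
P0.r0=0 P0.r1=0 P1.r0=0 P1.r1=1
P0.r0=0 P0.r1=0 P1.r0=1 P1.r1=1
P0.r0=0 P0.r1=1 P1.r0=0 P1.r1=0
P0.r0=0 P0.r1=1 P1.r0=0 P1.r1=1
P0.r0=0 P0.r1=1 P1.r0=1 P1.r1=1
P0.r0=1 P0.r1=1 P1.r0=0 P1.r1=0
P0.r0=1 P0.r1=1 P1.r0=0 P1.r1=1
P0.r0=1 P0.r1=1 P1.r0=1 P1.r1=1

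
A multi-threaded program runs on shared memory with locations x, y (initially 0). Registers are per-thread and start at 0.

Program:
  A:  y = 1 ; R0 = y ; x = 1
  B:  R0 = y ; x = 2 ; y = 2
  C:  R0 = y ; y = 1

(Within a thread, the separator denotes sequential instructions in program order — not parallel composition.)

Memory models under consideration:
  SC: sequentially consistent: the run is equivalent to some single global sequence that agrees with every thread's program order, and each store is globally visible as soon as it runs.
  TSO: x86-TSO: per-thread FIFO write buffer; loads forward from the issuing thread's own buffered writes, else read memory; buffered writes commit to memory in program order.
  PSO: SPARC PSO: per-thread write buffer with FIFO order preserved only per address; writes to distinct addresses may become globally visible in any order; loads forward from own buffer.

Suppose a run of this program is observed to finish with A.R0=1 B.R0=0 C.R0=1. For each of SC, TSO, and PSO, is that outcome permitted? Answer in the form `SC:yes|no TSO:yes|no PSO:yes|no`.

outcome vector order: (A.R0,B.R0,C.R0)
[SC] allowed = {<1 0 0>, <1 0 1>, <1 0 2>, <1 1 0>, <1 1 1>, <1 1 2>, <2 0 0>, <2 0 1>, <2 0 2>, <2 1 0>, <2 1 1>, <2 1 2>}
[TSO] allowed = {<1 0 0>, <1 0 1>, <1 0 2>, <1 1 0>, <1 1 1>, <1 1 2>, <2 0 0>, <2 0 1>, <2 0 2>, <2 1 0>, <2 1 1>, <2 1 2>}
[PSO] allowed = {<1 0 0>, <1 0 1>, <1 0 2>, <1 1 0>, <1 1 1>, <1 1 2>, <2 0 0>, <2 0 1>, <2 0 2>, <2 1 0>, <2 1 1>, <2 1 2>}
target <1 0 1> ∈ {SC,TSO,PSO}

SC:yes TSO:yes PSO:yes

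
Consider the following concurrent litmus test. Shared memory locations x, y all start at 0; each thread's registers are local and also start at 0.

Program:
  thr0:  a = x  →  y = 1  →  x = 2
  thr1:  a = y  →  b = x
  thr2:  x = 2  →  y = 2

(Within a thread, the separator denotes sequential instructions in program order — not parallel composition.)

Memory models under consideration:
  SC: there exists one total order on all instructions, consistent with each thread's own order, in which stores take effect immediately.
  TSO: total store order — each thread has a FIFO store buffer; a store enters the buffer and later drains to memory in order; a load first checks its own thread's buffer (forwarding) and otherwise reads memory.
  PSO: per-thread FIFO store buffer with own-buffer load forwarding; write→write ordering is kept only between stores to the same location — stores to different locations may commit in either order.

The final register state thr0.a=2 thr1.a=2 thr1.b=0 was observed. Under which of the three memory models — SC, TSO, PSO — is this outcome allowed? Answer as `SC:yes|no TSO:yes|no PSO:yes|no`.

SC:no TSO:no PSO:yes

outcome vector order: (thr0.a,thr1.a,thr1.b)
SC: 9 outcomes — {000 002 010 012 022 200 202 212 222}
TSO: 9 outcomes — {000 002 010 012 022 200 202 212 222}
PSO: 11 outcomes — {000 002 010 012 020 022 200 202 212 220 222}
target 220 ∈ {PSO}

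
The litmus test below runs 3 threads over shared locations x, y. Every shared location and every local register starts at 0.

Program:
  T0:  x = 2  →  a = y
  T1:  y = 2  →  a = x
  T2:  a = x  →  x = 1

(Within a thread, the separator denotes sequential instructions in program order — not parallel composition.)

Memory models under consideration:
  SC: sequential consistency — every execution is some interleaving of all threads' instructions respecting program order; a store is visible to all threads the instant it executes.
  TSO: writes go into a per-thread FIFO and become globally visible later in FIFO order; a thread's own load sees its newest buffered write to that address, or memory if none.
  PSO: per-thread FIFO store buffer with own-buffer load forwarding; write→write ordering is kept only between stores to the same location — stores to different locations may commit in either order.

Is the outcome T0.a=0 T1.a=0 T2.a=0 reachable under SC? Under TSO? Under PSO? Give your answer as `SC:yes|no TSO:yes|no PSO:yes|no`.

SC:no TSO:yes PSO:yes

outcome vector order: (T0.a,T1.a,T2.a)
under SC → 010, 012, 020, 022, 200, 202, 210, 212, 220, 222
under TSO → 000, 002, 010, 012, 020, 022, 200, 202, 210, 212, 220, 222
under PSO → 000, 002, 010, 012, 020, 022, 200, 202, 210, 212, 220, 222
target 000 ∈ {TSO,PSO}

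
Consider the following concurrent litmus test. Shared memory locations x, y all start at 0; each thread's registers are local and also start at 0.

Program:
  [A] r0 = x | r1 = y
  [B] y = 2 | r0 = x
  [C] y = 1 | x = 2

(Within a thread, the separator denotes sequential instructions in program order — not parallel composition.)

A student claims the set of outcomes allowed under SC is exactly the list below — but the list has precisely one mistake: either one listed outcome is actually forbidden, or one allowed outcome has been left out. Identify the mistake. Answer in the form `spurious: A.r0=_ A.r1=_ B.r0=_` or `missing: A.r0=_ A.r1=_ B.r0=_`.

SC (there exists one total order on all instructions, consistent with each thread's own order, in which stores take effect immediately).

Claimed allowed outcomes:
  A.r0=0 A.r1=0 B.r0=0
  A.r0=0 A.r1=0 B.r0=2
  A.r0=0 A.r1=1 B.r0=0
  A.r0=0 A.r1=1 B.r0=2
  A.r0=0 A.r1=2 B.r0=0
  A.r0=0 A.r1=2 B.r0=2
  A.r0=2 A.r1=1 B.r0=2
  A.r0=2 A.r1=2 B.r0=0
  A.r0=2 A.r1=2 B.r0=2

outcome vector order: (A.r0,A.r1,B.r0)
under SC → 000; 002; 010; 012; 020; 022; 210; 212; 220; 222
SC∖claimed = {210}

missing: A.r0=2 A.r1=1 B.r0=0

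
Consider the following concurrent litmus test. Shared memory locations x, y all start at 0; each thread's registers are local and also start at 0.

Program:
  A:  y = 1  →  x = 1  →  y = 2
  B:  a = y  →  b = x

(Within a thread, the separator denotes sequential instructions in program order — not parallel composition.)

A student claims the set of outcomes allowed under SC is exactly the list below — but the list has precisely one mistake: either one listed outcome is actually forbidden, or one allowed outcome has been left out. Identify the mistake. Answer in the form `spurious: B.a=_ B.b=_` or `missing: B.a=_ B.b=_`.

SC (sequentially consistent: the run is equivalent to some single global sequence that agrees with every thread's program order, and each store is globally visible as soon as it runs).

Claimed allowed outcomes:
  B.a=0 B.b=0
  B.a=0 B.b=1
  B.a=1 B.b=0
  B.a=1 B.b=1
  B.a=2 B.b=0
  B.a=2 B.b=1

outcome vector order: (B.a,B.b)
SC (5): 0/0; 0/1; 1/0; 1/1; 2/1
claimed∖SC = {2/0}

spurious: B.a=2 B.b=0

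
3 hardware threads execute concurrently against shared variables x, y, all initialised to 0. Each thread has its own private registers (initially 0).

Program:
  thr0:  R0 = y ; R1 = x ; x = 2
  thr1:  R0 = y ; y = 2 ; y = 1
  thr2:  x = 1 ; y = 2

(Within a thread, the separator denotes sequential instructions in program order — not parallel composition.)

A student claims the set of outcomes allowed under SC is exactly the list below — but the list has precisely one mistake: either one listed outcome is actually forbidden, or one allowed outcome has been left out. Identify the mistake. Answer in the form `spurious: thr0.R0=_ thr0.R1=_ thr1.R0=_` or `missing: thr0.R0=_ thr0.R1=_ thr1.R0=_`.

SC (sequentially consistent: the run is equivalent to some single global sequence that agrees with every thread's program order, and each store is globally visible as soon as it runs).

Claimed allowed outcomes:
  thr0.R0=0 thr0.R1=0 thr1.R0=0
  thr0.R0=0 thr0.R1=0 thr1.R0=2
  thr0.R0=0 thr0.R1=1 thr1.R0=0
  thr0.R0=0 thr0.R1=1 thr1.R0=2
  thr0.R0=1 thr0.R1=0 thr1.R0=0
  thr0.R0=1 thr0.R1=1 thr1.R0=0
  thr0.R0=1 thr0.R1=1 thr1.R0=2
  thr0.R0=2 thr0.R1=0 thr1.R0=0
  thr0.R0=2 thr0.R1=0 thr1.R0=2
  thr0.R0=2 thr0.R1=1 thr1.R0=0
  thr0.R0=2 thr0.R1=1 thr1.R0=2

outcome vector order: (thr0.R0,thr0.R1,thr1.R0)
[SC] allowed = {<0 0 0>; <0 0 2>; <0 1 0>; <0 1 2>; <1 0 0>; <1 1 0>; <1 1 2>; <2 0 0>; <2 1 0>; <2 1 2>}
claimed∖SC = {<2 0 2>}

spurious: thr0.R0=2 thr0.R1=0 thr1.R0=2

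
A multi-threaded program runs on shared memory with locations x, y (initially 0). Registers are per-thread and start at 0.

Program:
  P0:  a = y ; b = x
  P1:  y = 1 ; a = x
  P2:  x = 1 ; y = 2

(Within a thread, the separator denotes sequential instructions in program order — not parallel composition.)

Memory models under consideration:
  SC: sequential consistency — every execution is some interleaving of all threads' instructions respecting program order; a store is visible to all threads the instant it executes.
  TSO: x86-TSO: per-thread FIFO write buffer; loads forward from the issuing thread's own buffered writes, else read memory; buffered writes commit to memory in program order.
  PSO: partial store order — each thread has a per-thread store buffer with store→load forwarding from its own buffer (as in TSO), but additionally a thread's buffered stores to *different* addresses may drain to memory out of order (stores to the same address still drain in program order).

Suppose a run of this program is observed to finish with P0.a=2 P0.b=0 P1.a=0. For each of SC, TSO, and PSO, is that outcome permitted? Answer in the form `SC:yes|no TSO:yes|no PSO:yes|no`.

SC:no TSO:no PSO:yes

outcome vector order: (P0.a,P0.b,P1.a)
SC: 10 outcomes — {(0,0,0), (0,0,1), (0,1,0), (0,1,1), (1,0,0), (1,0,1), (1,1,0), (1,1,1), (2,1,0), (2,1,1)}
TSO: 10 outcomes — {(0,0,0), (0,0,1), (0,1,0), (0,1,1), (1,0,0), (1,0,1), (1,1,0), (1,1,1), (2,1,0), (2,1,1)}
PSO: 12 outcomes — {(0,0,0), (0,0,1), (0,1,0), (0,1,1), (1,0,0), (1,0,1), (1,1,0), (1,1,1), (2,0,0), (2,0,1), (2,1,0), (2,1,1)}
target (2,0,0) ∈ {PSO}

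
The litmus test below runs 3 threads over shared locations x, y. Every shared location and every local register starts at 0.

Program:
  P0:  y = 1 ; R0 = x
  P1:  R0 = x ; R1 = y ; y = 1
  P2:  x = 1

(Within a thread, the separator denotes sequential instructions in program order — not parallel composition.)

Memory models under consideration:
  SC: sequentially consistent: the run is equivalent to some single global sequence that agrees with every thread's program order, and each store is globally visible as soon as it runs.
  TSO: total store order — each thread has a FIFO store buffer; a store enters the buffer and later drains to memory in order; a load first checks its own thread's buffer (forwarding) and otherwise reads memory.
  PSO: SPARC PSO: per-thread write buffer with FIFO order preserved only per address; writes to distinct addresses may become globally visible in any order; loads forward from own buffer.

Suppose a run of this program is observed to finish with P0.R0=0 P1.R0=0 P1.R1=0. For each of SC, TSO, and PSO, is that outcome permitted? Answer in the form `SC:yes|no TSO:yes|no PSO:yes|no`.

SC:yes TSO:yes PSO:yes

outcome vector order: (P0.R0,P1.R0,P1.R1)
under SC → (0,0,0), (0,0,1), (0,1,1), (1,0,0), (1,0,1), (1,1,0), (1,1,1)
under TSO → (0,0,0), (0,0,1), (0,1,0), (0,1,1), (1,0,0), (1,0,1), (1,1,0), (1,1,1)
under PSO → (0,0,0), (0,0,1), (0,1,0), (0,1,1), (1,0,0), (1,0,1), (1,1,0), (1,1,1)
target (0,0,0) ∈ {SC,TSO,PSO}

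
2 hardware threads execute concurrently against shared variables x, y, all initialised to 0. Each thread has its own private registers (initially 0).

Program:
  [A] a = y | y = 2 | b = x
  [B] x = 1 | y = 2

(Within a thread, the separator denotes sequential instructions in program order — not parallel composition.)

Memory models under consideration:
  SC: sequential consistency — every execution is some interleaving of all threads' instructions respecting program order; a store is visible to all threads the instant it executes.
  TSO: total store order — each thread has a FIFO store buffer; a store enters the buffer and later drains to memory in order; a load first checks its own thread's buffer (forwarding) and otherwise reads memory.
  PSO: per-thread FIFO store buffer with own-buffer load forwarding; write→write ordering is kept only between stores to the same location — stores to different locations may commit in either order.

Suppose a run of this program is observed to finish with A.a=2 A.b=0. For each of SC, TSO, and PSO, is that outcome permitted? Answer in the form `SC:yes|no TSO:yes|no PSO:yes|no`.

SC:no TSO:no PSO:yes

outcome vector order: (A.a,A.b)
SC: 3 outcomes — {<0 0> <0 1> <2 1>}
TSO: 3 outcomes — {<0 0> <0 1> <2 1>}
PSO: 4 outcomes — {<0 0> <0 1> <2 0> <2 1>}
target <2 0> ∈ {PSO}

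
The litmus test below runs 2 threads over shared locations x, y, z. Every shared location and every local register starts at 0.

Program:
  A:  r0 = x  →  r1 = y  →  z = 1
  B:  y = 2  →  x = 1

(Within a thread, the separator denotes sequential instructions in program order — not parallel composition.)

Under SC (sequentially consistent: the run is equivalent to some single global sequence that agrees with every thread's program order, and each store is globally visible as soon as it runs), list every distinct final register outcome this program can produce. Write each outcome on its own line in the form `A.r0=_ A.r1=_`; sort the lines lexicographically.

outcome vector order: (A.r0,A.r1)
|SC outcomes| = 3

A.r0=0 A.r1=0
A.r0=0 A.r1=2
A.r0=1 A.r1=2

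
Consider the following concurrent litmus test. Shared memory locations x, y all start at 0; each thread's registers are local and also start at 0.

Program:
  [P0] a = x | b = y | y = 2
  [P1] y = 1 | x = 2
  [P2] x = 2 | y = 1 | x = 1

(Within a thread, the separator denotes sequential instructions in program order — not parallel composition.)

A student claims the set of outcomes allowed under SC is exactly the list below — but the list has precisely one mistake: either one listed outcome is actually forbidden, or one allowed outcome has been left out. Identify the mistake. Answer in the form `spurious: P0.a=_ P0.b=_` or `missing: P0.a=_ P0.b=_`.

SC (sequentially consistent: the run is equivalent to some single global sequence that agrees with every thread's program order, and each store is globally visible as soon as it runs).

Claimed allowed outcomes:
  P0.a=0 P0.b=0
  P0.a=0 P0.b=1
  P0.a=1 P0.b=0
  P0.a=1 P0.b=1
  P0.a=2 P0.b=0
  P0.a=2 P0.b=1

spurious: P0.a=1 P0.b=0

outcome vector order: (P0.a,P0.b)
SC: 5 outcomes — {(0,0) (0,1) (1,1) (2,0) (2,1)}
claimed∖SC = {(1,0)}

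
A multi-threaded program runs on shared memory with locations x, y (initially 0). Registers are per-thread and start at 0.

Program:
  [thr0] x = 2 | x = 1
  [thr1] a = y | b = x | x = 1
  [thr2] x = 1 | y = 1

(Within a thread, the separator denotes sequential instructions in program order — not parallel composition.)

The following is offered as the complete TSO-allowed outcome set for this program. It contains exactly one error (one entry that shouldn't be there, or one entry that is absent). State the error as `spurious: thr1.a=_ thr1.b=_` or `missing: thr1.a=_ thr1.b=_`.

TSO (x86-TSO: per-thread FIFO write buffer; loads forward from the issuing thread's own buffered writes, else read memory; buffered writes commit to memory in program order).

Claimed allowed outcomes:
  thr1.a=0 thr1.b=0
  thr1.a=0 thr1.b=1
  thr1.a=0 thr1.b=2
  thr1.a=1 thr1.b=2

outcome vector order: (thr1.a,thr1.b)
under TSO → <0 0> <0 1> <0 2> <1 1> <1 2>
TSO∖claimed = {<1 1>}

missing: thr1.a=1 thr1.b=1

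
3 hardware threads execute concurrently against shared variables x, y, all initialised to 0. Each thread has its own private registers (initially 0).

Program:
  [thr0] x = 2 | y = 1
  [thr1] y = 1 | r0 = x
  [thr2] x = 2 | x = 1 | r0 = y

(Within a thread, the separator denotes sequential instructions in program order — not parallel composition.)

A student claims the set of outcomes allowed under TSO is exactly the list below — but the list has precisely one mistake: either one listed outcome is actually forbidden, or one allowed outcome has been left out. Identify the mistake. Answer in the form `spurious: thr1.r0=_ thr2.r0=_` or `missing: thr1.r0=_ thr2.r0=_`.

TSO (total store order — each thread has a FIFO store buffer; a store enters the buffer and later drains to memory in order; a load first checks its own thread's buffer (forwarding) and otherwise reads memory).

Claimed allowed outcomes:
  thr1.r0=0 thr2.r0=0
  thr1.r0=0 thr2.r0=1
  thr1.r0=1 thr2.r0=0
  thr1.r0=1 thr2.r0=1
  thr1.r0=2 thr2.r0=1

outcome vector order: (thr1.r0,thr2.r0)
under TSO → <0 0> <0 1> <1 0> <1 1> <2 0> <2 1>
TSO∖claimed = {<2 0>}

missing: thr1.r0=2 thr2.r0=0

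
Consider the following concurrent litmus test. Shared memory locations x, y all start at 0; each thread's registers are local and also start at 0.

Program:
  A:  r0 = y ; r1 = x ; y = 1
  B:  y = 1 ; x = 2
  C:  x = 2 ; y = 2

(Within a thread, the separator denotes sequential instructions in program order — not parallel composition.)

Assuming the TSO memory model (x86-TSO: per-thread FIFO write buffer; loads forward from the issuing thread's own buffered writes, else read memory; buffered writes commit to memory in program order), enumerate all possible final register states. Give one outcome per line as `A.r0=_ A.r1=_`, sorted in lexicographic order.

A.r0=0 A.r1=0
A.r0=0 A.r1=2
A.r0=1 A.r1=0
A.r0=1 A.r1=2
A.r0=2 A.r1=2

outcome vector order: (A.r0,A.r1)
|TSO outcomes| = 5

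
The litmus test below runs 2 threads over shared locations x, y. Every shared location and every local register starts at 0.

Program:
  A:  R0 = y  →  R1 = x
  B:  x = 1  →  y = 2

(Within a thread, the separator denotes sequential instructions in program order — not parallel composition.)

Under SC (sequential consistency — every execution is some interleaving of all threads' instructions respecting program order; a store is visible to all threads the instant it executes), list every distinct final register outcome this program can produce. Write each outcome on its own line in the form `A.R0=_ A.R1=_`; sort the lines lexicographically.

A.R0=0 A.R1=0
A.R0=0 A.R1=1
A.R0=2 A.R1=1

outcome vector order: (A.R0,A.R1)
|SC outcomes| = 3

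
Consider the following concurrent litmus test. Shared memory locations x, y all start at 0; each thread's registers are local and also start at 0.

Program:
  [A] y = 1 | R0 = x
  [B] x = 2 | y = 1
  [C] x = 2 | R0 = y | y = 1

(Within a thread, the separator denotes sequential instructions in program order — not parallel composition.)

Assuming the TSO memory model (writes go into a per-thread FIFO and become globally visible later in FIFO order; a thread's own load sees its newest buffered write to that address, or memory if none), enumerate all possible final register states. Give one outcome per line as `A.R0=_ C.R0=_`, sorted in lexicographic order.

outcome vector order: (A.R0,C.R0)
|TSO outcomes| = 4

A.R0=0 C.R0=0
A.R0=0 C.R0=1
A.R0=2 C.R0=0
A.R0=2 C.R0=1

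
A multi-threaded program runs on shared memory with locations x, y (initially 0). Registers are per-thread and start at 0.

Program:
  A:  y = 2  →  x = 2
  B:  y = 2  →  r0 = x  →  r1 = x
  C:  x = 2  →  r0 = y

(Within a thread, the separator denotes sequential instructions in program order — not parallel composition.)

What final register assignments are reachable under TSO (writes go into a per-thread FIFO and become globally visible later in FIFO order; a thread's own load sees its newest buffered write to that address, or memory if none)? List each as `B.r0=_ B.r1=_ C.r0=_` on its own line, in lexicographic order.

outcome vector order: (B.r0,B.r1,C.r0)
|TSO outcomes| = 6

B.r0=0 B.r1=0 C.r0=0
B.r0=0 B.r1=0 C.r0=2
B.r0=0 B.r1=2 C.r0=0
B.r0=0 B.r1=2 C.r0=2
B.r0=2 B.r1=2 C.r0=0
B.r0=2 B.r1=2 C.r0=2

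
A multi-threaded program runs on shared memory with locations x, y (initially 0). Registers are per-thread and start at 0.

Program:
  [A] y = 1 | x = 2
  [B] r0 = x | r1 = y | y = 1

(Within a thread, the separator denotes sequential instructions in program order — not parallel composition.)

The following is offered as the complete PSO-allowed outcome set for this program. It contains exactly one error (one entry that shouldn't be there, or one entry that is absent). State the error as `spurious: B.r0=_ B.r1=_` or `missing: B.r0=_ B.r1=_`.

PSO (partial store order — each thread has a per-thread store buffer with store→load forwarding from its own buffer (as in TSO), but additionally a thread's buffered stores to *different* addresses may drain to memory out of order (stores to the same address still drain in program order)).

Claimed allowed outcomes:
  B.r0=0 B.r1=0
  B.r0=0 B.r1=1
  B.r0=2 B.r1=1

outcome vector order: (B.r0,B.r1)
PSO: 4 outcomes — {00 01 20 21}
PSO∖claimed = {20}

missing: B.r0=2 B.r1=0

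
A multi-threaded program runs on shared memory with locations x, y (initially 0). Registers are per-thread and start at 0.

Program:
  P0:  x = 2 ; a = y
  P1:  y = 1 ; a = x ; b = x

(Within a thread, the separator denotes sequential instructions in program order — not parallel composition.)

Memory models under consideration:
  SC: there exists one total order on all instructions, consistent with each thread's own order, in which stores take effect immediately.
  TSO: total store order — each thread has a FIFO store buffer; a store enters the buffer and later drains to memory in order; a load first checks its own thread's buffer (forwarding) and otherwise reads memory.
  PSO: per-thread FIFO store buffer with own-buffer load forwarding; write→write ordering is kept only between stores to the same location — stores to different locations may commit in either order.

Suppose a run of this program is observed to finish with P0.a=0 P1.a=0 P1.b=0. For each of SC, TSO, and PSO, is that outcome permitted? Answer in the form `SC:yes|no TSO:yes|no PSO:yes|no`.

outcome vector order: (P0.a,P1.a,P1.b)
SC (4): <0 2 2> <1 0 0> <1 0 2> <1 2 2>
TSO (6): <0 0 0> <0 0 2> <0 2 2> <1 0 0> <1 0 2> <1 2 2>
PSO (6): <0 0 0> <0 0 2> <0 2 2> <1 0 0> <1 0 2> <1 2 2>
target <0 0 0> ∈ {TSO,PSO}

SC:no TSO:yes PSO:yes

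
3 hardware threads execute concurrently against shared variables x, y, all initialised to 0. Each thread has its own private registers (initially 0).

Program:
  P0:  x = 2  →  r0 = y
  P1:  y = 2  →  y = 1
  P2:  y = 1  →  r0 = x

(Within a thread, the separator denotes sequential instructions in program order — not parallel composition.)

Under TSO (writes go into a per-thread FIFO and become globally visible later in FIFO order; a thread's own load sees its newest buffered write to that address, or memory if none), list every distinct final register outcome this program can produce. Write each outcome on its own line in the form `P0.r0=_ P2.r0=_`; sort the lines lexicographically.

outcome vector order: (P0.r0,P2.r0)
|TSO outcomes| = 6

P0.r0=0 P2.r0=0
P0.r0=0 P2.r0=2
P0.r0=1 P2.r0=0
P0.r0=1 P2.r0=2
P0.r0=2 P2.r0=0
P0.r0=2 P2.r0=2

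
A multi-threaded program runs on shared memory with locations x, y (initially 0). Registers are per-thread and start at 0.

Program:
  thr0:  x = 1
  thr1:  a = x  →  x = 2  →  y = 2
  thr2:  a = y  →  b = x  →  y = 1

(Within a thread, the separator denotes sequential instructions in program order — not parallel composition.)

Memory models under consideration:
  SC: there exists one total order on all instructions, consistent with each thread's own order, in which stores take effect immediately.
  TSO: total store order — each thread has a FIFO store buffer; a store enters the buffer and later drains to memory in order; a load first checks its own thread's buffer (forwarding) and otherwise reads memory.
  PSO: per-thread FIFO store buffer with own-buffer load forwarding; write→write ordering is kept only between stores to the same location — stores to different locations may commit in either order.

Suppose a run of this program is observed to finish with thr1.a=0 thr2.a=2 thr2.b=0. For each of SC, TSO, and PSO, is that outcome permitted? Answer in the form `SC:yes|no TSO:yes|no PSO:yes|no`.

SC:no TSO:no PSO:yes

outcome vector order: (thr1.a,thr2.a,thr2.b)
SC: 9 outcomes — {<0 0 0> <0 0 1> <0 0 2> <0 2 1> <0 2 2> <1 0 0> <1 0 1> <1 0 2> <1 2 2>}
TSO: 9 outcomes — {<0 0 0> <0 0 1> <0 0 2> <0 2 1> <0 2 2> <1 0 0> <1 0 1> <1 0 2> <1 2 2>}
PSO: 11 outcomes — {<0 0 0> <0 0 1> <0 0 2> <0 2 0> <0 2 1> <0 2 2> <1 0 0> <1 0 1> <1 0 2> <1 2 1> <1 2 2>}
target <0 2 0> ∈ {PSO}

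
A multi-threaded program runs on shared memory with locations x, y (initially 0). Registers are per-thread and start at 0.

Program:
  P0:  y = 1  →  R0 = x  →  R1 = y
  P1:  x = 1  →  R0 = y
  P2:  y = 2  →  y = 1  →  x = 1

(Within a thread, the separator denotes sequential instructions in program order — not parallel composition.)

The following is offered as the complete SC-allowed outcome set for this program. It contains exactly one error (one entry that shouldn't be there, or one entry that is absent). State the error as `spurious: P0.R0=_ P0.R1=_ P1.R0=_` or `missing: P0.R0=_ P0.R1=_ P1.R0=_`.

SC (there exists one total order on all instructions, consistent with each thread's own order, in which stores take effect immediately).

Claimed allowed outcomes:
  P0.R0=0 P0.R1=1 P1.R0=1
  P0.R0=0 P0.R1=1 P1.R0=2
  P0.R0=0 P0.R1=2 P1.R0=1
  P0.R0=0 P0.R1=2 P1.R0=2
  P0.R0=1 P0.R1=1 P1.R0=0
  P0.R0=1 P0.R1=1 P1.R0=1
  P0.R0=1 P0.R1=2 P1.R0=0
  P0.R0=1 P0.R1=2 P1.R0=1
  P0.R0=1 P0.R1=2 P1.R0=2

outcome vector order: (P0.R0,P0.R1,P1.R0)
under SC → <0 1 1> <0 1 2> <0 2 1> <0 2 2> <1 1 0> <1 1 1> <1 1 2> <1 2 0> <1 2 1> <1 2 2>
SC∖claimed = {<1 1 2>}

missing: P0.R0=1 P0.R1=1 P1.R0=2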